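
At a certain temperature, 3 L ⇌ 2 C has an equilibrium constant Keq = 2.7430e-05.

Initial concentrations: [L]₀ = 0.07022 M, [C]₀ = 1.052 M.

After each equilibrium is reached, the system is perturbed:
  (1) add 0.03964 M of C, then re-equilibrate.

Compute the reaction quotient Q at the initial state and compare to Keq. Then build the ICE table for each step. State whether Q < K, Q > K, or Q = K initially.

Q₀ = 3196; Q > K (proceeds reverse)

Q₀ = 3196 vs Keq = 2.7430e-05 ⇒ Q>K, reverse
Step 1:
                    L           C
  Initial     0.07022       1.052
  Change        1.562      -1.041
  Equil         1.632     0.01092
  solve Keq expr → x = -0.5205; check Q = 2.7430e-05
Then add 0.03964 M of C.
Step 2:
                    L           C
  Initial       1.632     0.05056
  Change      0.05857    -0.03905
  Equil          1.69     0.01151
  solve Keq expr → x = -0.01952; check Q = 2.7430e-05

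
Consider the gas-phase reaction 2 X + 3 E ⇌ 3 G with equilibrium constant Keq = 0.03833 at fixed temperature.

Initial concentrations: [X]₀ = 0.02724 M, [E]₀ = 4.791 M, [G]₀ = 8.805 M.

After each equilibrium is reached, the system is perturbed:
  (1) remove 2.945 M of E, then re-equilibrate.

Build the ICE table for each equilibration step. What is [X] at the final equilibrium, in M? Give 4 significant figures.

Q₀ = 8366 vs Keq = 0.03833 ⇒ Q>K, reverse
Step 1:
                    X           E           G
  I           0.02724       4.791       8.805
  C             2.425       3.637      -3.637
  E             2.452       8.428       5.168
  solve Keq expr → x = -1.212; check Q = 0.03833
Then remove 2.945 M of E.
Step 2:
                    X           E           G
  I             2.452       5.483       5.168
  C            0.5263      0.7894     -0.7894
  E             2.978       6.273       4.378
  solve Keq expr → x = -0.2631; check Q = 0.03833

[X]_eq = 2.978 M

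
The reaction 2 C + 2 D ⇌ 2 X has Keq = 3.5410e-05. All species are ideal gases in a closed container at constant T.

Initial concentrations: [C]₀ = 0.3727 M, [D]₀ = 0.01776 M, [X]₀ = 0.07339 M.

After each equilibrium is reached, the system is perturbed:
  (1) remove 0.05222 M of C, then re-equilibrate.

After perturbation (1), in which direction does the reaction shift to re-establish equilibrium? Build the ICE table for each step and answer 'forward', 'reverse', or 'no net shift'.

Q₀ = 122.9 vs Keq = 3.5410e-05 ⇒ Q>K, reverse
Step 1:
                   C          D          X
  I           0.3727    0.01776    0.07339
  C          0.07315    0.07315   -0.07315
  E           0.4458    0.09091 2.4119e-04
  solve Keq expr → x = -0.03657; check Q = 3.5410e-05
Then remove 0.05222 M of C.
Step 2:
                   C          D          X
  I           0.3936    0.09091 2.4119e-04
  C       2.8168e-05 2.8168e-05 -2.8168e-05
  E           0.3937    0.09094 2.1302e-04
  solve Keq expr → x = -1.4084e-05; check Q = 3.5410e-05

Direction: reverse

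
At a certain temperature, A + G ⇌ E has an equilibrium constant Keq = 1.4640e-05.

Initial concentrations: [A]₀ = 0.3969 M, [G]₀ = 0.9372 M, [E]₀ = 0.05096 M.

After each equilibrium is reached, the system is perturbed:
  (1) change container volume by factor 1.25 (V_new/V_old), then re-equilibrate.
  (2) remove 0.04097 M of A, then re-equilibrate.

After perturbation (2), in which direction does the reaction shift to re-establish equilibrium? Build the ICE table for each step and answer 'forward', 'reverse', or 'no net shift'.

Direction: reverse

Q₀ = 0.137 vs Keq = 1.4640e-05 ⇒ Q>K, reverse
Step 1:
                    A           G           E
  init         0.3969      0.9372     0.05096
  Δ           0.05095     0.05095    -0.05095
  eq           0.4479      0.9882  6.4789e-06
  solve Keq expr → x = -0.05095; check Q = 1.4640e-05
Then change container volume by factor 1.25 (V_new/V_old).
Step 2:
                    A           G           E
  init         0.3583      0.7905  5.1831e-06
  Δ        1.0366e-06  1.0366e-06 -1.0366e-06
  eq           0.3583      0.7905  4.1465e-06
  solve Keq expr → x = -1.0366e-06; check Q = 1.4640e-05
Then remove 0.04097 M of A.
Step 3:
                    A           G           E
  init         0.3173      0.7905  4.1465e-06
  Δ        4.7415e-07  4.7415e-07 -4.7415e-07
  eq           0.3173      0.7905  3.6724e-06
  solve Keq expr → x = -4.7415e-07; check Q = 1.4640e-05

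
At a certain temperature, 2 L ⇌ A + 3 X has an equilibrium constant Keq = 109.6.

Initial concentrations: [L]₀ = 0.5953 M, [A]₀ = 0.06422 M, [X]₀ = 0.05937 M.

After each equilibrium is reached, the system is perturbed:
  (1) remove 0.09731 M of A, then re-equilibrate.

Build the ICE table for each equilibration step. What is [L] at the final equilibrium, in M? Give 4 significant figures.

[L]_eq = 0.03984 M

Q₀ = 3.7923e-05 vs Keq = 109.6 ⇒ Q<K, forward
Step 1:
                    L           A           X
  init         0.5953     0.06422     0.05937
  Δ           -0.5492      0.2746      0.8237
  eq          0.04614      0.3388      0.8831
  solve Keq expr → x = 0.2746; check Q = 109.6
Then remove 0.09731 M of A.
Step 2:
                    L           A           X
  init        0.04614      0.2415      0.8831
  Δ         -0.006301    0.003151    0.009452
  eq          0.03984      0.2446      0.8926
  solve Keq expr → x = 0.003151; check Q = 109.6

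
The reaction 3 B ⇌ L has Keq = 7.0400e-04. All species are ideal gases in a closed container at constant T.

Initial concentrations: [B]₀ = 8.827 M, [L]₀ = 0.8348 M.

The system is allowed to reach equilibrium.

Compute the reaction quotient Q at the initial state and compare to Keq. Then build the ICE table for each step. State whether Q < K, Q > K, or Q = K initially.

Q₀ = 0.001214 vs Keq = 7.0400e-04 ⇒ Q>K, reverse
Step 1:
                   B          L
  Initial      8.827     0.8348
  Change      0.6861    -0.2287
  Equil        9.513     0.6061
  solve Keq expr → x = -0.2287; check Q = 7.0400e-04

Q₀ = 0.001214; Q > K (proceeds reverse)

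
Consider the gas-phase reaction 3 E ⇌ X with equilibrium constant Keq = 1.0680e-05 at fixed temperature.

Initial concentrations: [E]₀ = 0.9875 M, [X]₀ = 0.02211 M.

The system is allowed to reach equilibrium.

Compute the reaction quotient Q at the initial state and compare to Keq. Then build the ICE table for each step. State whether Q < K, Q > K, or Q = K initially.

Q₀ = 0.02296 vs Keq = 1.0680e-05 ⇒ Q>K, reverse
Step 1:
                    E           X
  I            0.9875     0.02211
  C           0.06629     -0.0221
  E             1.054  1.2498e-05
  solve Keq expr → x = -0.0221; check Q = 1.0680e-05

Q₀ = 0.02296; Q > K (proceeds reverse)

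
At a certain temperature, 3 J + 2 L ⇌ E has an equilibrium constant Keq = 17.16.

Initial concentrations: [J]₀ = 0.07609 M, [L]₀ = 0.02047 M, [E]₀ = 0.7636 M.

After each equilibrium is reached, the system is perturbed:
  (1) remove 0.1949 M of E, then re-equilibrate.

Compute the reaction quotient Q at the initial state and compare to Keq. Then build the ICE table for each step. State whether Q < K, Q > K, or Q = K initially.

Q₀ = 4.1366e+06 vs Keq = 17.16 ⇒ Q>K, reverse
Step 1:
                  J         L         E
  I         0.07609   0.02047    0.7636
  C          0.5405    0.3603   -0.1802
  E          0.6166    0.3808    0.5834
  solve Keq expr → x = -0.1802; check Q = 17.16
Then remove 0.1949 M of E.
Step 2:
                  J         L         E
  I          0.6166    0.3808    0.3885
  C        -0.04269  -0.02846   0.01423
  E          0.5739    0.3524    0.4028
  solve Keq expr → x = 0.01423; check Q = 17.16

Q₀ = 4.1366e+06; Q > K (proceeds reverse)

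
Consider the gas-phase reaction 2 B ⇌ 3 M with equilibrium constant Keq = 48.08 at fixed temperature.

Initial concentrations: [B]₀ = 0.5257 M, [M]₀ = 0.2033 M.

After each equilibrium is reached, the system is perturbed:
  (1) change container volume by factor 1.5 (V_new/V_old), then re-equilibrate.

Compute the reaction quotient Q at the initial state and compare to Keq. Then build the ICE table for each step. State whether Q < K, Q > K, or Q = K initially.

Q₀ = 0.0304; Q < K (proceeds forward)

Q₀ = 0.0304 vs Keq = 48.08 ⇒ Q<K, forward
Step 1:
                   B          M
  Initial     0.5257     0.2033
  Change     -0.4169     0.6254
  Equil       0.1088     0.8287
  solve Keq expr → x = 0.2085; check Q = 48.08
Then change container volume by factor 1.5 (V_new/V_old).
Step 2:
                   B          M
  Initial    0.07253     0.5524
  Change    -0.01071    0.01606
  Equil      0.06182     0.5685
  solve Keq expr → x = 0.005354; check Q = 48.08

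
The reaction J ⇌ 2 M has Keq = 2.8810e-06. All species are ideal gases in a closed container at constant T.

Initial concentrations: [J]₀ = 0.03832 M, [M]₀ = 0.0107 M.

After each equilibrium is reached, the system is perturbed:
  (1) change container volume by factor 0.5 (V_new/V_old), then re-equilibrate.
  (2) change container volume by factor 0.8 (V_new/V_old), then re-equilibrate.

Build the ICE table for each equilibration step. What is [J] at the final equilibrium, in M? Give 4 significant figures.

Q₀ = 0.002988 vs Keq = 2.8810e-06 ⇒ Q>K, reverse
Step 1:
                  J         M
  Initial   0.03832    0.0107
  Change   0.005173  -0.01035
  Equil     0.04349 3.5398e-04
  solve Keq expr → x = -0.005173; check Q = 2.8810e-06
Then change container volume by factor 0.5 (V_new/V_old).
Step 2:
                  J         M
  Initial   0.08699 7.0796e-04
  Change  1.0353e-04 -2.0706e-04
  Equil     0.08709 5.0090e-04
  solve Keq expr → x = -1.0353e-04; check Q = 2.8810e-06
Then change container volume by factor 0.8 (V_new/V_old).
Step 3:
                  J         M
  Initial    0.1089 6.2613e-04
  Change  3.3009e-05 -6.6017e-05
  Equil      0.1089 5.6011e-04
  solve Keq expr → x = -3.3009e-05; check Q = 2.8810e-06

[J]_eq = 0.1089 M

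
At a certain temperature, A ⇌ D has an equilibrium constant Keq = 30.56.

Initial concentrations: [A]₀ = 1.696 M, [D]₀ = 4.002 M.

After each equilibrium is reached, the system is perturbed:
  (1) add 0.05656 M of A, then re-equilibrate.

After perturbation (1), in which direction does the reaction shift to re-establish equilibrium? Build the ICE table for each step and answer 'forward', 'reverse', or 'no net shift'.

Direction: forward

Q₀ = 2.36 vs Keq = 30.56 ⇒ Q<K, forward
Step 1:
                  A         D
  I           1.696     4.002
  C          -1.515     1.515
  E          0.1805     5.517
  solve Keq expr → x = 1.515; check Q = 30.56
Then add 0.05656 M of A.
Step 2:
                  A         D
  I          0.2371     5.517
  C        -0.05477   0.05477
  E          0.1823     5.572
  solve Keq expr → x = 0.05477; check Q = 30.56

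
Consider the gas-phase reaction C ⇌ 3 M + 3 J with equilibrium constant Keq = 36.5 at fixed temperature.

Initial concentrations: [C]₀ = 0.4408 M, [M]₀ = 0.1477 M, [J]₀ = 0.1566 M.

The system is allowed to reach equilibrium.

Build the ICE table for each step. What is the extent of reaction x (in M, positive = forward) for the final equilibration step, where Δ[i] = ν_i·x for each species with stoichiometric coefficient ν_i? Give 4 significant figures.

x = 0.3536 M

Q₀ = 2.8072e-05 vs Keq = 36.5 ⇒ Q<K, forward
Step 1:
                    C           M           J
  Initial      0.4408      0.1477      0.1566
  Change      -0.3536       1.061       1.061
  Equil       0.08722       1.208       1.217
  solve Keq expr → x = 0.3536; check Q = 36.5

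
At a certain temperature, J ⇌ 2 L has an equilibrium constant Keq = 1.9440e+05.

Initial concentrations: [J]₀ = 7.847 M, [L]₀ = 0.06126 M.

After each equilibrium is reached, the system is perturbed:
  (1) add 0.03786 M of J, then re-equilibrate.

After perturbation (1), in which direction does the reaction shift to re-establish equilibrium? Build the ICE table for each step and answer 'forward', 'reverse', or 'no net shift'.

Q₀ = 4.7824e-04 vs Keq = 1.9440e+05 ⇒ Q<K, forward
Step 1:
                   J          L
  init         7.847    0.06126
  Δ           -7.846      15.69
  eq        0.001276      15.75
  solve Keq expr → x = 7.846; check Q = 1.9440e+05
Then add 0.03786 M of J.
Step 2:
                   J          L
  init       0.03914      15.75
  Δ         -0.03785     0.0757
  eq        0.001289      15.83
  solve Keq expr → x = 0.03785; check Q = 1.9440e+05

Direction: forward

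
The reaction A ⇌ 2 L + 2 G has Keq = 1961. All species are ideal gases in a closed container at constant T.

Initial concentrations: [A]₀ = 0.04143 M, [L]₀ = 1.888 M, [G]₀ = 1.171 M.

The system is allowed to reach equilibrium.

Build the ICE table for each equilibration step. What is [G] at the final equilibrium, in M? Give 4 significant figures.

[G]_eq = 1.248 M

Q₀ = 118 vs Keq = 1961 ⇒ Q<K, forward
Step 1:
                  A         L         G
  Initial   0.04143     1.888     1.171
  Change   -0.03837   0.07673   0.07673
  Equil    0.003065     1.965     1.248
  solve Keq expr → x = 0.03837; check Q = 1961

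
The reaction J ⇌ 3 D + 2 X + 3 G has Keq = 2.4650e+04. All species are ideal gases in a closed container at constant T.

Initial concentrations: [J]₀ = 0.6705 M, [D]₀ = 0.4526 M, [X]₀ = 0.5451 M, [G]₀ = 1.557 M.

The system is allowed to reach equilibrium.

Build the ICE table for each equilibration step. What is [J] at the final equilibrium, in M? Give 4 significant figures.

Q₀ = 0.1551 vs Keq = 2.4650e+04 ⇒ Q<K, forward
Step 1:
                    J           D           X           G
  I            0.6705      0.4526      0.5451       1.557
  C           -0.6114       1.834       1.223       1.834
  E           0.05912       2.287       1.768       3.391
  solve Keq expr → x = 0.6114; check Q = 2.4650e+04

[J]_eq = 0.05912 M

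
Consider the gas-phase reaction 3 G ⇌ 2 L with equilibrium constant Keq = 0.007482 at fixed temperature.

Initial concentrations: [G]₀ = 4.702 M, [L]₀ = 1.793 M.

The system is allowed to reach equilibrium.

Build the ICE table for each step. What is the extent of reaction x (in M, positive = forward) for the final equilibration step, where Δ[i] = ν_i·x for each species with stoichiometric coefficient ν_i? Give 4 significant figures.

Q₀ = 0.03093 vs Keq = 0.007482 ⇒ Q>K, reverse
Step 1:
                    G           L
  Initial       4.702       1.793
  Change       0.9473     -0.6315
  Equil         5.649       1.161
  solve Keq expr → x = -0.3158; check Q = 0.007482

x = -0.3158 M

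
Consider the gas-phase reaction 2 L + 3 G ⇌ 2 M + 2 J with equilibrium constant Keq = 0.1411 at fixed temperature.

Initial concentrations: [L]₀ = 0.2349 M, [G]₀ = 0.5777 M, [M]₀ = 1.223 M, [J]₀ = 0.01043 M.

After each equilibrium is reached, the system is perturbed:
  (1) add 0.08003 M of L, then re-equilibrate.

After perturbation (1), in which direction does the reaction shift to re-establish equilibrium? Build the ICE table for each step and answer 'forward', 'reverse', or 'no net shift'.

Q₀ = 0.01529 vs Keq = 0.1411 ⇒ Q<K, forward
Step 1:
                  L         G         M         J
  I          0.2349    0.5777     1.223   0.01043
  C        -0.01673  -0.02509   0.01673   0.01673
  E          0.2182    0.5526      1.24   0.02716
  solve Keq expr → x = 0.008363; check Q = 0.1411
Then add 0.08003 M of L.
Step 2:
                  L         G         M         J
  I          0.2982    0.5526      1.24   0.02716
  C       -0.007668   -0.0115  0.007668  0.007668
  E          0.2905    0.5411     1.247   0.03482
  solve Keq expr → x = 0.003834; check Q = 0.1411

Direction: forward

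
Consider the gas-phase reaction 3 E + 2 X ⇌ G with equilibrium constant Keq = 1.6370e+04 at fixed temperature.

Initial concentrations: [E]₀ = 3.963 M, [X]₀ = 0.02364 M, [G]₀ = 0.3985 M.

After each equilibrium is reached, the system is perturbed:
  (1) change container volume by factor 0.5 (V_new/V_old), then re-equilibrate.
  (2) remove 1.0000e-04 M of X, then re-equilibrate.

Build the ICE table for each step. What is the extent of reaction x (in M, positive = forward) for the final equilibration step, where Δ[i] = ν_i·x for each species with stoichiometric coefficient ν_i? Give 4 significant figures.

x = -4.9990e-05 M

Q₀ = 11.46 vs Keq = 1.6370e+04 ⇒ Q<K, forward
Step 1:
                    E           X           G
  I             3.963     0.02364      0.3985
  C           -0.0345      -0.023      0.0115
  E             3.929  6.4273e-04        0.41
  solve Keq expr → x = 0.0115; check Q = 1.6370e+04
Then change container volume by factor 0.5 (V_new/V_old).
Step 2:
                    E           X           G
  I             7.857    0.001285        0.82
  C         -0.001446 -9.6391e-04  4.8195e-04
  E             7.856  3.2155e-04      0.8205
  solve Keq expr → x = 4.8195e-04; check Q = 1.6370e+04
Then remove 1.0000e-04 M of X.
Step 3:
                    E           X           G
  I             7.856  2.2155e-04      0.8205
  C        1.4997e-04  9.9981e-05 -4.9990e-05
  E             7.856  3.2153e-04      0.8204
  solve Keq expr → x = -4.9990e-05; check Q = 1.6370e+04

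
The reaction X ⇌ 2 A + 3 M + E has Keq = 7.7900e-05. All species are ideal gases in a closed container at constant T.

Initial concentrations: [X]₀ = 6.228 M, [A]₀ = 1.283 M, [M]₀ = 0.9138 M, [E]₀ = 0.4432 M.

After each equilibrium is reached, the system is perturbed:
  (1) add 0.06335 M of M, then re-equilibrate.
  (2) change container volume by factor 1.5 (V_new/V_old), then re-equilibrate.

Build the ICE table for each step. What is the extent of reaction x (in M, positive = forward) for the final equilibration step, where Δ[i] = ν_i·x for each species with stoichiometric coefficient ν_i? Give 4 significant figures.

x = 0.02719 M

Q₀ = 0.08938 vs Keq = 7.7900e-05 ⇒ Q>K, reverse
Step 1:
                    X           A           M           E
  Initial       6.228       1.283      0.9138      0.4432
  Change       0.2505     -0.5009     -0.7514     -0.2505
  Equil         6.478      0.7821      0.1624      0.1927
  solve Keq expr → x = -0.2505; check Q = 7.7900e-05
Then add 0.06335 M of M.
Step 2:
                    X           A           M           E
  Initial       6.478      0.7821      0.2257      0.1927
  Change      0.01757    -0.03514    -0.05272    -0.01757
  Equil         6.496      0.7469       0.173      0.1752
  solve Keq expr → x = -0.01757; check Q = 7.7900e-05
Then change container volume by factor 1.5 (V_new/V_old).
Step 3:
                    X           A           M           E
  Initial       4.331      0.4979      0.1153      0.1168
  Change     -0.02719     0.05437     0.08156     0.02719
  Equil         4.304      0.5523      0.1969       0.144
  solve Keq expr → x = 0.02719; check Q = 7.7900e-05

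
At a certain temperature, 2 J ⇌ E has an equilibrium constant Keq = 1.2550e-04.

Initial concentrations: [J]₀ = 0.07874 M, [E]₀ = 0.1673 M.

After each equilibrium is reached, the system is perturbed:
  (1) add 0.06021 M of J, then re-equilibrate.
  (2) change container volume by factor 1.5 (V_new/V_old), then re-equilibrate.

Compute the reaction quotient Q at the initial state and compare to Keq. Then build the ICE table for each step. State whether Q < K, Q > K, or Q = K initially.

Q₀ = 26.98; Q > K (proceeds reverse)

Q₀ = 26.98 vs Keq = 1.2550e-04 ⇒ Q>K, reverse
Step 1:
                  J         E
  Initial   0.07874    0.1673
  Change     0.3346   -0.1673
  Equil      0.4133 2.1437e-05
  solve Keq expr → x = -0.1673; check Q = 1.2550e-04
Then add 0.06021 M of J.
Step 2:
                  J         E
  Initial    0.4735 2.1437e-05
  Change  -1.3399e-05 6.6994e-06
  Equil      0.4735 2.8137e-05
  solve Keq expr → x = 6.6994e-06; check Q = 1.2550e-04
Then change container volume by factor 1.5 (V_new/V_old).
Step 3:
                  J         E
  Initial    0.3157 1.8758e-05
  Change  1.2503e-05 -6.2516e-06
  Equil      0.3157 1.2506e-05
  solve Keq expr → x = -6.2516e-06; check Q = 1.2550e-04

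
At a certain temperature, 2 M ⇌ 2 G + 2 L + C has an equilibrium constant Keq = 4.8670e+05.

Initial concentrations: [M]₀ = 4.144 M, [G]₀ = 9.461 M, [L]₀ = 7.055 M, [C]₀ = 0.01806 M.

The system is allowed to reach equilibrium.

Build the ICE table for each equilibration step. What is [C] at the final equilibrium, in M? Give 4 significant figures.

Q₀ = 4.685 vs Keq = 4.8670e+05 ⇒ Q<K, forward
Step 1:
                    M           G           L           C
  init          4.144       9.461       7.055     0.01806
  Δ            -3.854       3.854       3.854       1.927
  eq           0.2903       13.31       10.91       1.945
  solve Keq expr → x = 1.927; check Q = 4.8670e+05

[C]_eq = 1.945 M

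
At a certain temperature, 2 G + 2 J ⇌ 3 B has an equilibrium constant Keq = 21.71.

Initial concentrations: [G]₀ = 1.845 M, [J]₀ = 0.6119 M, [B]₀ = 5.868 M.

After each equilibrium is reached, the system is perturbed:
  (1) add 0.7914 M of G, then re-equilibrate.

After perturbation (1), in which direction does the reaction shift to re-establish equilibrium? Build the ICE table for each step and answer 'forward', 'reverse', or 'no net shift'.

Direction: forward

Q₀ = 158.5 vs Keq = 21.71 ⇒ Q>K, reverse
Step 1:
                  G         J         B
  I           1.845    0.6119     5.868
  C          0.4729    0.4729   -0.7094
  E           2.318     1.085     5.159
  solve Keq expr → x = -0.2365; check Q = 21.71
Then add 0.7914 M of G.
Step 2:
                  G         J         B
  I           3.109     1.085     5.159
  C         -0.1671   -0.1671    0.2507
  E           2.942    0.9177     5.409
  solve Keq expr → x = 0.08356; check Q = 21.71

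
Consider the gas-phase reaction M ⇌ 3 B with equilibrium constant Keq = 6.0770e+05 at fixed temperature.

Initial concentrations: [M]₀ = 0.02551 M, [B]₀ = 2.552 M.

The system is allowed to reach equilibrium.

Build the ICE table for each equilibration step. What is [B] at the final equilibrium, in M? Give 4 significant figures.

[B]_eq = 2.628 M

Q₀ = 651.5 vs Keq = 6.0770e+05 ⇒ Q<K, forward
Step 1:
                  M         B
  I         0.02551     2.552
  C        -0.02548   0.07644
  E       2.9882e-05     2.628
  solve Keq expr → x = 0.02548; check Q = 6.0770e+05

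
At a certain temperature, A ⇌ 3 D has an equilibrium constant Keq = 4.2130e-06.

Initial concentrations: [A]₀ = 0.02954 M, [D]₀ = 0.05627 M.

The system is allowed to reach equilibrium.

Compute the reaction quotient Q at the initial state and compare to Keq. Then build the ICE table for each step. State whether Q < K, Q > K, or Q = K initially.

Q₀ = 0.006031 vs Keq = 4.2130e-06 ⇒ Q>K, reverse
Step 1:
                  A         D
  I         0.02954   0.05627
  C         0.01682  -0.05047
  E         0.04636  0.005802
  solve Keq expr → x = -0.01682; check Q = 4.2130e-06

Q₀ = 0.006031; Q > K (proceeds reverse)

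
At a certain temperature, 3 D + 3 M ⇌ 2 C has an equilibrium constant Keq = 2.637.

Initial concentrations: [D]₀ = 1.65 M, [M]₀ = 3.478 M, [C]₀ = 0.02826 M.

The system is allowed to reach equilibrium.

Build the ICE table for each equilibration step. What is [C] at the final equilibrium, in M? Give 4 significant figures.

[C]_eq = 0.9162 M

Q₀ = 4.2257e-06 vs Keq = 2.637 ⇒ Q<K, forward
Step 1:
                    D           M           C
  I              1.65       3.478     0.02826
  C            -1.332      -1.332      0.8879
  E            0.3181       2.146      0.9162
  solve Keq expr → x = 0.444; check Q = 2.637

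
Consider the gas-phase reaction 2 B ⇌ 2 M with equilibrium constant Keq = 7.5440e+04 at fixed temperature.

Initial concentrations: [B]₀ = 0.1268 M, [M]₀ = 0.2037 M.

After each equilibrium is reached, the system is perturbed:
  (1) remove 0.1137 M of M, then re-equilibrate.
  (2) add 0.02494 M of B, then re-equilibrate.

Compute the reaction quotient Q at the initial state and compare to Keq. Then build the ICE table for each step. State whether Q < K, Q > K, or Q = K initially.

Q₀ = 2.581; Q < K (proceeds forward)

Q₀ = 2.581 vs Keq = 7.5440e+04 ⇒ Q<K, forward
Step 1:
                  B         M
  Initial    0.1268    0.2037
  Change    -0.1256    0.1256
  Equil    0.001199    0.3293
  solve Keq expr → x = 0.0628; check Q = 7.5440e+04
Then remove 0.1137 M of M.
Step 2:
                  B         M
  Initial  0.001199    0.2156
  Change  -4.1246e-04 4.1246e-04
  Equil   7.8647e-04     0.216
  solve Keq expr → x = 2.0623e-04; check Q = 7.5440e+04
Then add 0.02494 M of B.
Step 3:
                  B         M
  Initial   0.02573     0.216
  Change   -0.02485   0.02485
  Equil   8.7694e-04    0.2409
  solve Keq expr → x = 0.01242; check Q = 7.5440e+04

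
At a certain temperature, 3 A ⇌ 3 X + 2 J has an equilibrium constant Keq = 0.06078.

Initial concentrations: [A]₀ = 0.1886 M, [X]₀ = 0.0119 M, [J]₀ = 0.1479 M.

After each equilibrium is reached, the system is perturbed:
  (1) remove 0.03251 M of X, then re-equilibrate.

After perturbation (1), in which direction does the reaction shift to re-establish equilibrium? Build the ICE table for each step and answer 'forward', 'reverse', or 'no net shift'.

Direction: forward

Q₀ = 5.4948e-06 vs Keq = 0.06078 ⇒ Q<K, forward
Step 1:
                   A          X          J
  init        0.1886     0.0119     0.1479
  Δ         -0.09365    0.09365    0.06243
  eq         0.09495     0.1056     0.2103
  solve Keq expr → x = 0.03122; check Q = 0.06078
Then remove 0.03251 M of X.
Step 2:
                   A          X          J
  init       0.09495    0.07304     0.2103
  Δ         -0.01417    0.01417   0.009445
  eq         0.08078    0.08721     0.2198
  solve Keq expr → x = 0.004723; check Q = 0.06078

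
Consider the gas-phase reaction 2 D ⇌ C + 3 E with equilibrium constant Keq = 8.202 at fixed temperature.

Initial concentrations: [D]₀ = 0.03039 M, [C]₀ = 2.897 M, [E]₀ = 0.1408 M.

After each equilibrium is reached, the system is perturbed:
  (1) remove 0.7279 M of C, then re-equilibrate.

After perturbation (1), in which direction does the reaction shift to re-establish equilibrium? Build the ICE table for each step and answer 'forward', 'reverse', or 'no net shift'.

Direction: forward

Q₀ = 8.756 vs Keq = 8.202 ⇒ Q>K, reverse
Step 1:
                    D           C           E
  Initial     0.03039       2.897      0.1408
  Change   6.7120e-04 -3.3560e-04   -0.001007
  Equil       0.03106       2.897      0.1398
  solve Keq expr → x = -3.3560e-04; check Q = 8.202
Then remove 0.7279 M of C.
Step 2:
                    D           C           E
  Initial     0.03106       2.169      0.1398
  Change    -0.002908    0.001454    0.004361
  Equil       0.02815        2.17      0.1442
  solve Keq expr → x = 0.001454; check Q = 8.202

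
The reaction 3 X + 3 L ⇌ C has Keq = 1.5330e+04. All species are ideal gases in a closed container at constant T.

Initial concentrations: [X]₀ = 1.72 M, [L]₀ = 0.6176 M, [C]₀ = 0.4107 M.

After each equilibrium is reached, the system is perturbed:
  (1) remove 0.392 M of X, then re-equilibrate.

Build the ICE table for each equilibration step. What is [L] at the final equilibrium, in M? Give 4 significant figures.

[L]_eq = 0.04499 M

Q₀ = 0.3426 vs Keq = 1.5330e+04 ⇒ Q<K, forward
Step 1:
                    X           L           C
  init           1.72      0.6176      0.4107
  Δ           -0.5875     -0.5875      0.1958
  eq            1.132     0.03009      0.6065
  solve Keq expr → x = 0.1958; check Q = 1.5330e+04
Then remove 0.392 M of X.
Step 2:
                    X           L           C
  init         0.7405     0.03009      0.6065
  Δ            0.0149      0.0149   -0.004966
  eq           0.7554     0.04499      0.6016
  solve Keq expr → x = -0.004966; check Q = 1.5330e+04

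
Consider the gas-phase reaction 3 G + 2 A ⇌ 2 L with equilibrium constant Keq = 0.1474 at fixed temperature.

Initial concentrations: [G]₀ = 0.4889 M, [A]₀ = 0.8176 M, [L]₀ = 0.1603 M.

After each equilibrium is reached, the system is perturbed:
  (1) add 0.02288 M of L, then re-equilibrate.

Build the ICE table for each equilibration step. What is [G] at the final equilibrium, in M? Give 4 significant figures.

Q₀ = 0.3289 vs Keq = 0.1474 ⇒ Q>K, reverse
Step 1:
                  G         A         L
  I          0.4889    0.8176    0.1603
  C         0.04798   0.03199  -0.03199
  E          0.5369    0.8496    0.1283
  solve Keq expr → x = -0.01599; check Q = 0.1474
Then add 0.02288 M of L.
Step 2:
                  G         A         L
  I          0.5369    0.8496    0.1512
  C         0.02016   0.01344  -0.01344
  E           0.557     0.863    0.1378
  solve Keq expr → x = -0.00672; check Q = 0.1474

[G]_eq = 0.557 M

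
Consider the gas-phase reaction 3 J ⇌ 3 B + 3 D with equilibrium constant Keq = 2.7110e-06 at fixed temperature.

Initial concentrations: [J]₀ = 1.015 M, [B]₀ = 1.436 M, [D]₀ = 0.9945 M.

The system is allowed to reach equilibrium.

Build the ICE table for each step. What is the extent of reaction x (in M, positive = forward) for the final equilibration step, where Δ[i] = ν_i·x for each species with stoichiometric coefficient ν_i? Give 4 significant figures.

Q₀ = 2.785 vs Keq = 2.7110e-06 ⇒ Q>K, reverse
Step 1:
                  J         B         D
  I           1.015     1.436    0.9945
  C          0.9396   -0.9396   -0.9396
  E           1.955    0.4964    0.0549
  solve Keq expr → x = -0.3132; check Q = 2.7110e-06

x = -0.3132 M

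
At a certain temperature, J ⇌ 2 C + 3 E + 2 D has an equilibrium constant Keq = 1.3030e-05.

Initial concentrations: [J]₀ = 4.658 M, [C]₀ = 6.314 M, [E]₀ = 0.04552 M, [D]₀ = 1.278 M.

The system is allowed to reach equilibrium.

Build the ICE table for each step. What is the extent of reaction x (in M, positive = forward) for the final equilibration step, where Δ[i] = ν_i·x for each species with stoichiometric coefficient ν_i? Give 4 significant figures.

Q₀ = 0.001318 vs Keq = 1.3030e-05 ⇒ Q>K, reverse
Step 1:
                    J           C           E           D
  I             4.658       6.314     0.04552       1.278
  C           0.01187    -0.02373     -0.0356    -0.02373
  E              4.67        6.29    0.009925       1.254
  solve Keq expr → x = -0.01187; check Q = 1.3030e-05

x = -0.01187 M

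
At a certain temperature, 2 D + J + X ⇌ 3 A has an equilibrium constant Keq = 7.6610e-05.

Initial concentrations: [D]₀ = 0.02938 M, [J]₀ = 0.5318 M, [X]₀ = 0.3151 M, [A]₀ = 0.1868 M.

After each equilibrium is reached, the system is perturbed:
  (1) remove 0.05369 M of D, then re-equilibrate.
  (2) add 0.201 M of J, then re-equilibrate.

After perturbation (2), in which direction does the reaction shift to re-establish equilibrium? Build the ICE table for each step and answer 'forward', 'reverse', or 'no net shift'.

Q₀ = 45.06 vs Keq = 7.6610e-05 ⇒ Q>K, reverse
Step 1:
                    D           J           X           A
  init        0.02938      0.5318      0.3151      0.1868
  Δ            0.1197     0.05986     0.05986     -0.1796
  eq           0.1491      0.5917       0.375    0.007229
  solve Keq expr → x = -0.05986; check Q = 7.6610e-05
Then remove 0.05369 M of D.
Step 2:
                    D           J           X           A
  init         0.0954      0.5917       0.375    0.007229
  Δ          0.001207  6.0368e-04  6.0368e-04   -0.001811
  eq          0.09661      0.5923      0.3756    0.005418
  solve Keq expr → x = -6.0368e-04; check Q = 7.6610e-05
Then add 0.201 M of J.
Step 3:
                    D           J           X           A
  init        0.09661      0.7933      0.3756    0.005418
  Δ       -3.5873e-04 -1.7936e-04 -1.7936e-04  5.3809e-04
  eq          0.09625      0.7931      0.3754    0.005956
  solve Keq expr → x = 1.7936e-04; check Q = 7.6610e-05

Direction: forward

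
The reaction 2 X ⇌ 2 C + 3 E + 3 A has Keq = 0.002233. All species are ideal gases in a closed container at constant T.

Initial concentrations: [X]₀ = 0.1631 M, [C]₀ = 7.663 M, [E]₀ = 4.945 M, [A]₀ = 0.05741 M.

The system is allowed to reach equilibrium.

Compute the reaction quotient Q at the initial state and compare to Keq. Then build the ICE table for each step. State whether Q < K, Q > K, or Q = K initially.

Q₀ = 50.51 vs Keq = 0.002233 ⇒ Q>K, reverse
Step 1:
                    X           C           E           A
  init         0.1631       7.663       4.945     0.05741
  Δ            0.0367     -0.0367    -0.05505    -0.05505
  eq           0.1998       7.626        4.89    0.002358
  solve Keq expr → x = -0.01835; check Q = 0.002233

Q₀ = 50.51; Q > K (proceeds reverse)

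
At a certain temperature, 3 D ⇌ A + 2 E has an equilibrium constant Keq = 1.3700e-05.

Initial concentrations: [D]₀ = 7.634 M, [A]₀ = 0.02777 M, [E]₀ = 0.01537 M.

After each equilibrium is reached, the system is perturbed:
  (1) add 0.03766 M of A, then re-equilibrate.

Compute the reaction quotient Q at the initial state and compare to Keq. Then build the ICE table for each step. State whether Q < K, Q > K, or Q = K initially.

Q₀ = 1.4746e-08; Q < K (proceeds forward)

Q₀ = 1.4746e-08 vs Keq = 1.3700e-05 ⇒ Q<K, forward
Step 1:
                  D         A         E
  Initial     7.634   0.02777   0.01537
  Change    -0.2901   0.09671    0.1934
  Equil       7.344    0.1245    0.2088
  solve Keq expr → x = 0.09671; check Q = 1.3700e-05
Then add 0.03766 M of A.
Step 2:
                  D         A         E
  Initial     7.344    0.1621    0.2088
  Change    0.02866 -0.009552   -0.0191
  Equil       7.373    0.1526    0.1897
  solve Keq expr → x = -0.009552; check Q = 1.3700e-05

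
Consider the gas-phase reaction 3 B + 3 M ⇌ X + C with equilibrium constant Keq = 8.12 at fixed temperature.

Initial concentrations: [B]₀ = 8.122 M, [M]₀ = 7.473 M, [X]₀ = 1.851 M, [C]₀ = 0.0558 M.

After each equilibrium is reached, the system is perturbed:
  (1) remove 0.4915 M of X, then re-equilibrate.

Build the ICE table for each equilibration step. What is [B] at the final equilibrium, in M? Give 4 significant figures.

Q₀ = 4.6192e-07 vs Keq = 8.12 ⇒ Q<K, forward
Step 1:
                   B          M          X          C
  I            8.122      7.473      1.851     0.0558
  C           -6.723     -6.723      2.241      2.241
  E            1.399     0.7503      4.092      2.297
  solve Keq expr → x = 2.241; check Q = 8.12
Then remove 0.4915 M of X.
Step 2:
                   B          M          X          C
  I            1.399     0.7503        3.6      2.297
  C         -0.01984   -0.01984   0.006614   0.006614
  E            1.379     0.7305      3.607      2.303
  solve Keq expr → x = 0.006614; check Q = 8.12

[B]_eq = 1.379 M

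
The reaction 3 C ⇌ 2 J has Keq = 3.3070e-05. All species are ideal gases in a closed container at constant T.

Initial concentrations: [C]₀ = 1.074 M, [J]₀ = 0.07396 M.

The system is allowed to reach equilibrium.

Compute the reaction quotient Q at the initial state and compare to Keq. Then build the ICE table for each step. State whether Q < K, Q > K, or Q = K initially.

Q₀ = 0.004416 vs Keq = 3.3070e-05 ⇒ Q>K, reverse
Step 1:
                    C           J
  Initial       1.074     0.07396
  Change      0.09997    -0.06665
  Equil         1.174    0.007315
  solve Keq expr → x = -0.03332; check Q = 3.3070e-05

Q₀ = 0.004416; Q > K (proceeds reverse)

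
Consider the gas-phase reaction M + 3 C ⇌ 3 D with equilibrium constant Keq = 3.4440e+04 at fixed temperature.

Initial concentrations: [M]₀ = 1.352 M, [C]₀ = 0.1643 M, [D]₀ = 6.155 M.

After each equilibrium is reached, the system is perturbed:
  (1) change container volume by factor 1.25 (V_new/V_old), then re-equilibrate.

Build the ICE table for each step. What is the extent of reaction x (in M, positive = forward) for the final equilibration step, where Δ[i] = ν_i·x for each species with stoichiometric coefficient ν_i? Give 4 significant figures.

x = -0.003366 M

Q₀ = 3.8886e+04 vs Keq = 3.4440e+04 ⇒ Q>K, reverse
Step 1:
                    M           C           D
  Initial       1.352      0.1643       6.155
  Change     0.002171    0.006514   -0.006514
  Equil         1.354      0.1708       6.148
  solve Keq expr → x = -0.002171; check Q = 3.4440e+04
Then change container volume by factor 1.25 (V_new/V_old).
Step 2:
                    M           C           D
  Initial       1.083      0.1367       4.919
  Change     0.003366      0.0101     -0.0101
  Equil         1.087      0.1467       4.909
  solve Keq expr → x = -0.003366; check Q = 3.4440e+04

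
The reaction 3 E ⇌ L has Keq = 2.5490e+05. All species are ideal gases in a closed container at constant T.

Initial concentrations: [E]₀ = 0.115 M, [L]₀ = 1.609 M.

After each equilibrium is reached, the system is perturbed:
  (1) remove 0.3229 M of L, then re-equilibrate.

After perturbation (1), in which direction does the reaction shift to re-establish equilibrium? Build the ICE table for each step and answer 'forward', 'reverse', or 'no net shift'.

Q₀ = 1058 vs Keq = 2.5490e+05 ⇒ Q<K, forward
Step 1:
                   E          L
  init         0.115      1.609
  Δ          -0.0964    0.03213
  eq          0.0186      1.641
  solve Keq expr → x = 0.03213; check Q = 2.5490e+05
Then remove 0.3229 M of L.
Step 2:
                   E          L
  init        0.0186      1.318
  Δ        -0.001308 4.3610e-04
  eq          0.0173      1.319
  solve Keq expr → x = 4.3610e-04; check Q = 2.5490e+05

Direction: forward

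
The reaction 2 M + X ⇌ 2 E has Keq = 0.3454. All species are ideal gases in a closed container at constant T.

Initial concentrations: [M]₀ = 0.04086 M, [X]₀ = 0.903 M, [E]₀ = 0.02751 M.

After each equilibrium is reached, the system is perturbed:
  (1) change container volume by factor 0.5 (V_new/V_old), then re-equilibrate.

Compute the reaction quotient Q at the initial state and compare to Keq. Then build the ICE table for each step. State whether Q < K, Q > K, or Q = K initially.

Q₀ = 0.502; Q > K (proceeds reverse)

Q₀ = 0.502 vs Keq = 0.3454 ⇒ Q>K, reverse
Step 1:
                  M         X         E
  Initial   0.04086     0.903   0.02751
  Change   0.002997  0.001498 -0.002997
  Equil     0.04386    0.9045   0.02451
  solve Keq expr → x = -0.001498; check Q = 0.3454
Then change container volume by factor 0.5 (V_new/V_old).
Step 2:
                  M         X         E
  Initial   0.08771     1.809   0.04903
  Change   -0.01129 -0.005645   0.01129
  Equil     0.07642     1.803   0.06032
  solve Keq expr → x = 0.005645; check Q = 0.3454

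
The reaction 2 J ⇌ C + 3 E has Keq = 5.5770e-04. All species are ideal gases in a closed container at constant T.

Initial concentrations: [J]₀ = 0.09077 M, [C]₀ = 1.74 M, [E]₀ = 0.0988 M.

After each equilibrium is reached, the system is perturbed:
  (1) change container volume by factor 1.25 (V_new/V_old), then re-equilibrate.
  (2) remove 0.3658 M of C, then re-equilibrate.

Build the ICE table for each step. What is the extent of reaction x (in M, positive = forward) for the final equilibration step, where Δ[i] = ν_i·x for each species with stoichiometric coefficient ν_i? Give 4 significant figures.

x = 5.8603e-04 M

Q₀ = 0.2037 vs Keq = 5.5770e-04 ⇒ Q>K, reverse
Step 1:
                   J          C          E
  init       0.09077       1.74     0.0988
  Δ          0.05327   -0.02663    -0.0799
  eq           0.144      1.713     0.0189
  solve Keq expr → x = -0.02663; check Q = 5.5770e-04
Then change container volume by factor 1.25 (V_new/V_old).
Step 2:
                   J          C          E
  init        0.1152      1.371    0.01512
  Δ        -0.001512 7.5612e-04   0.002268
  eq          0.1137      1.371    0.01739
  solve Keq expr → x = 7.5612e-04; check Q = 5.5770e-04
Then remove 0.3658 M of C.
Step 3:
                   J          C          E
  init        0.1137      1.006    0.01739
  Δ        -0.001172 5.8603e-04   0.001758
  eq          0.1125      1.006    0.01915
  solve Keq expr → x = 5.8603e-04; check Q = 5.5770e-04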